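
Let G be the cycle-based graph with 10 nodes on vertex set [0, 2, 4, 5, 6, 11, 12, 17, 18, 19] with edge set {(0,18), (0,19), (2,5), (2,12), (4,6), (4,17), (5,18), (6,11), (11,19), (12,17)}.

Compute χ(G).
Clique number ω(G) = 2 (lower bound: χ ≥ ω).
The graph is bipartite (no odd cycle), so 2 colors suffice: χ(G) = 2.
A valid 2-coloring: color 1: [2, 6, 17, 18, 19]; color 2: [0, 4, 5, 11, 12].

χ(G) = 2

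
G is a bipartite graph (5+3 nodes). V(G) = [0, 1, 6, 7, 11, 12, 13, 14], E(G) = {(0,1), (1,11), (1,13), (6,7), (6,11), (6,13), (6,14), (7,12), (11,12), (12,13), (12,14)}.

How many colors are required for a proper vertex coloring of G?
χ(G) = 2

Clique number ω(G) = 2 (lower bound: χ ≥ ω).
The graph is bipartite (no odd cycle), so 2 colors suffice: χ(G) = 2.
A valid 2-coloring: color 1: [1, 6, 12]; color 2: [0, 7, 11, 13, 14].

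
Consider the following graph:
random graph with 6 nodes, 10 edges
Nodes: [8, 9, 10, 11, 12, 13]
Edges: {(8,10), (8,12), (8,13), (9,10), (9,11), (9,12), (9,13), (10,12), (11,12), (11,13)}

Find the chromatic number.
χ(G) = 3

Clique number ω(G) = 3 (lower bound: χ ≥ ω).
The clique on [8, 10, 12] has size 3, forcing χ ≥ 3, and the coloring below uses 3 colors, so χ(G) = 3.
A valid 3-coloring: color 1: [8, 9]; color 2: [12, 13]; color 3: [10, 11].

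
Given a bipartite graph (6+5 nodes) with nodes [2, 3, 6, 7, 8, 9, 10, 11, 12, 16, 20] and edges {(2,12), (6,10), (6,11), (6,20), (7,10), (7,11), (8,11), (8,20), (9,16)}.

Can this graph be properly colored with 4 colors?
Yes, G is 4-colorable

A valid 4-coloring: color 1: [2, 3, 6, 7, 8, 9]; color 2: [10, 11, 12, 16, 20].
(χ(G) = 2 ≤ 4.)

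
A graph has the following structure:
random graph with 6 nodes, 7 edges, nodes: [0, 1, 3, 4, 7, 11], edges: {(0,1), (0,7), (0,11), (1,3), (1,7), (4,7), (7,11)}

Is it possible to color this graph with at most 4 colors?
A valid 4-coloring: color 1: [3, 7]; color 2: [0, 4]; color 3: [1, 11].
(χ(G) = 3 ≤ 4.)

Yes, G is 4-colorable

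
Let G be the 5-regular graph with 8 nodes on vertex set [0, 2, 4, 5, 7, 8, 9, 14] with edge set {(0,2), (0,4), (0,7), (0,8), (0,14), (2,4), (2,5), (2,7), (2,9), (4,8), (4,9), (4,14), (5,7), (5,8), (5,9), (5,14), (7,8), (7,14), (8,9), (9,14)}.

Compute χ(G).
Clique number ω(G) = 3 (lower bound: χ ≥ ω).
Odd cycle [5, 7, 0, 4, 9] needs 3 colors (χ ≥ 3).
Vertex 2 is adjacent to every vertex of [0, 4, 5, 7, 9], which already need 3 colors among themselves, so 2 needs a new color (χ ≥ 4).
The coloring below uses 4 colors, so χ(G) = 4.
A valid 4-coloring: color 1: [2, 8, 14]; color 2: [4, 7]; color 3: [0, 5]; color 4: [9].

χ(G) = 4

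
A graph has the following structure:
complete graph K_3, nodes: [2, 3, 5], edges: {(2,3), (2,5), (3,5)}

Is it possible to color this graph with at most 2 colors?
The clique on vertices [2, 3, 5] has size 3 > 2, so it alone needs 3 colors.

No, G is not 2-colorable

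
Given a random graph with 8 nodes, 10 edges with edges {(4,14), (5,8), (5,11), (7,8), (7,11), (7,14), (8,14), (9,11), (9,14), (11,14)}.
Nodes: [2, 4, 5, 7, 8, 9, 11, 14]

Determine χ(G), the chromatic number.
χ(G) = 3

Clique number ω(G) = 3 (lower bound: χ ≥ ω).
The clique on [9, 11, 14] has size 3, forcing χ ≥ 3, and the coloring below uses 3 colors, so χ(G) = 3.
A valid 3-coloring: color 1: [2, 5, 14]; color 2: [4, 8, 11]; color 3: [7, 9].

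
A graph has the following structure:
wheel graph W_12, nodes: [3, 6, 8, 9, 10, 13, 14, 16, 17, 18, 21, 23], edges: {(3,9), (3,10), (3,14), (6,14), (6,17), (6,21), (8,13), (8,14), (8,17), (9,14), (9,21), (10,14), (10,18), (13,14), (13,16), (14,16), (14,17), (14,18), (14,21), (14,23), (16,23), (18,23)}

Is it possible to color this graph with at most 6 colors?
Yes, G is 6-colorable

A valid 6-coloring: color 1: [14]; color 2: [6, 8, 9, 10, 23]; color 3: [3, 13, 17, 18, 21]; color 4: [16].
(χ(G) = 4 ≤ 6.)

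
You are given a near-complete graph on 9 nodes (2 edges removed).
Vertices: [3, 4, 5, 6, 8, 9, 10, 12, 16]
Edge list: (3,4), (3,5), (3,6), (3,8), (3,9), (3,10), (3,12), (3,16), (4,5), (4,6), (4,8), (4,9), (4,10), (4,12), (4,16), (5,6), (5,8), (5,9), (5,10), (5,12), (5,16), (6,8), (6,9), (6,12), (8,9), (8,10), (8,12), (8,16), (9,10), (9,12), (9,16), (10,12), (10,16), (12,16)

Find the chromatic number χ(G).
Clique number ω(G) = 8 (lower bound: χ ≥ ω).
The clique on [3, 4, 5, 8, 9, 10, 12, 16] has size 8, forcing χ ≥ 8, and the coloring below uses 8 colors, so χ(G) = 8.
A valid 8-coloring: color 1: [9]; color 2: [3]; color 3: [5]; color 4: [12]; color 5: [8]; color 6: [4]; color 7: [6, 16]; color 8: [10].

χ(G) = 8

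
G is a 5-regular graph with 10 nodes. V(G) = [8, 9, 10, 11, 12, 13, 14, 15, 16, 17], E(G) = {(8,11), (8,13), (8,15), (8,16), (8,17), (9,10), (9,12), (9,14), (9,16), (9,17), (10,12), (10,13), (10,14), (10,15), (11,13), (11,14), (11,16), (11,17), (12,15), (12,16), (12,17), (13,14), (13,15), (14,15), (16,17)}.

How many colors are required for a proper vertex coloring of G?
Clique number ω(G) = 4 (lower bound: χ ≥ ω).
The clique on [8, 11, 16, 17] has size 4, forcing χ ≥ 4, and the coloring below uses 4 colors, so χ(G) = 4.
A valid 4-coloring: color 1: [9, 11, 15]; color 2: [8, 12, 14]; color 3: [10, 16]; color 4: [13, 17].

χ(G) = 4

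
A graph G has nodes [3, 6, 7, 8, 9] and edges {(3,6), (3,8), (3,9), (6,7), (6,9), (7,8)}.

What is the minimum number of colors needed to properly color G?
Clique number ω(G) = 3 (lower bound: χ ≥ ω).
The clique on [3, 6, 9] has size 3, forcing χ ≥ 3, and the coloring below uses 3 colors, so χ(G) = 3.
A valid 3-coloring: color 1: [6, 8]; color 2: [3, 7]; color 3: [9].

χ(G) = 3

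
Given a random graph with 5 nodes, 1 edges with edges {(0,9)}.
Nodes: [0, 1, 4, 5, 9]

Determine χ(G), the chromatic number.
Clique number ω(G) = 2 (lower bound: χ ≥ ω).
The graph is bipartite (no odd cycle), so 2 colors suffice: χ(G) = 2.
A valid 2-coloring: color 1: [0, 1, 4, 5]; color 2: [9].

χ(G) = 2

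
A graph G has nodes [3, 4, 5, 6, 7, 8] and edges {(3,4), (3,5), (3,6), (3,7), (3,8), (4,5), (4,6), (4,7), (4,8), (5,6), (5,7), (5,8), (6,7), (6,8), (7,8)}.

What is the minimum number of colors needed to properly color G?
χ(G) = 6

Clique number ω(G) = 6 (lower bound: χ ≥ ω).
The clique on [3, 4, 5, 6, 7, 8] has size 6, forcing χ ≥ 6, and the coloring below uses 6 colors, so χ(G) = 6.
A valid 6-coloring: color 1: [6]; color 2: [8]; color 3: [5]; color 4: [3]; color 5: [4]; color 6: [7].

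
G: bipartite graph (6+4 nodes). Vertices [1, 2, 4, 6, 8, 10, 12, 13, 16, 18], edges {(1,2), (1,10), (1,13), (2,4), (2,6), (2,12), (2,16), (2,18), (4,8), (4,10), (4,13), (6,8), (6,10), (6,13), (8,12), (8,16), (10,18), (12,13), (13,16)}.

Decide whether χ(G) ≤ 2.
Yes, G is 2-colorable

A valid 2-coloring: color 1: [2, 8, 10, 13]; color 2: [1, 4, 6, 12, 16, 18].
(χ(G) = 2 ≤ 2.)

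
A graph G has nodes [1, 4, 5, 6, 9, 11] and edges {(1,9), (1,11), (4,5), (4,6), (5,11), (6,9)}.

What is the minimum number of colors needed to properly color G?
Clique number ω(G) = 2 (lower bound: χ ≥ ω).
The graph is bipartite (no odd cycle), so 2 colors suffice: χ(G) = 2.
A valid 2-coloring: color 1: [1, 5, 6]; color 2: [4, 9, 11].

χ(G) = 2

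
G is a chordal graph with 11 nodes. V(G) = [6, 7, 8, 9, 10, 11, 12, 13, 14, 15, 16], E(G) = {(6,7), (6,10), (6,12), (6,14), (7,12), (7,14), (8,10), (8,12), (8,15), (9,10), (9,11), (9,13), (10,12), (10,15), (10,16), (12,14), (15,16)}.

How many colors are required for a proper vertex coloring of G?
χ(G) = 4

Clique number ω(G) = 4 (lower bound: χ ≥ ω).
The clique on [6, 7, 12, 14] has size 4, forcing χ ≥ 4, and the coloring below uses 4 colors, so χ(G) = 4.
A valid 4-coloring: color 1: [7, 10, 11, 13]; color 2: [9, 12, 15]; color 3: [6, 8, 16]; color 4: [14].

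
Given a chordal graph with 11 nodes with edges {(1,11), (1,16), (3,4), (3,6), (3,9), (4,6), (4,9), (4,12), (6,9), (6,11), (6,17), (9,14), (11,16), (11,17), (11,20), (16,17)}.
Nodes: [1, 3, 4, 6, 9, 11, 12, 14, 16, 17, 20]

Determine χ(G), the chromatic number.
χ(G) = 4

Clique number ω(G) = 4 (lower bound: χ ≥ ω).
The clique on [3, 4, 6, 9] has size 4, forcing χ ≥ 4, and the coloring below uses 4 colors, so χ(G) = 4.
A valid 4-coloring: color 1: [6, 12, 14, 16, 20]; color 2: [9, 11]; color 3: [1, 4, 17]; color 4: [3].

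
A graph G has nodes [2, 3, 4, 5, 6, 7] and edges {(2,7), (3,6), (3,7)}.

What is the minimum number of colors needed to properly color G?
χ(G) = 2

Clique number ω(G) = 2 (lower bound: χ ≥ ω).
The graph is bipartite (no odd cycle), so 2 colors suffice: χ(G) = 2.
A valid 2-coloring: color 1: [2, 3, 4, 5]; color 2: [6, 7].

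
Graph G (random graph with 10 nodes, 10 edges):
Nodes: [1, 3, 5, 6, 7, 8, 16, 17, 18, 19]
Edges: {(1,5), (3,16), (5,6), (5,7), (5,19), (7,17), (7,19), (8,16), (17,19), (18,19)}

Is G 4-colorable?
Yes, G is 4-colorable

A valid 4-coloring: color 1: [5, 16, 17, 18]; color 2: [1, 3, 6, 8, 19]; color 3: [7].
(χ(G) = 3 ≤ 4.)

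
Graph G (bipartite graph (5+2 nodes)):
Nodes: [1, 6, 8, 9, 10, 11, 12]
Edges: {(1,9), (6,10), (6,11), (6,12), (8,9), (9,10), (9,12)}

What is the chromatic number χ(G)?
Clique number ω(G) = 2 (lower bound: χ ≥ ω).
The graph is bipartite (no odd cycle), so 2 colors suffice: χ(G) = 2.
A valid 2-coloring: color 1: [6, 9]; color 2: [1, 8, 10, 11, 12].

χ(G) = 2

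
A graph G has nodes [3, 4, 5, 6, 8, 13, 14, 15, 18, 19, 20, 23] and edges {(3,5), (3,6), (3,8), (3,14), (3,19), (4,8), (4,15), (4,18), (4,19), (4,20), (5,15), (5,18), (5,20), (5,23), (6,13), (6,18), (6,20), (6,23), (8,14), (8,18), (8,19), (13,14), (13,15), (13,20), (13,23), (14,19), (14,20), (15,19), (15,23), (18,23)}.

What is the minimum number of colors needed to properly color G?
χ(G) = 4

Clique number ω(G) = 4 (lower bound: χ ≥ ω).
The clique on [3, 8, 14, 19] has size 4, forcing χ ≥ 4, and the coloring below uses 4 colors, so χ(G) = 4.
A valid 4-coloring: color 1: [4, 5, 6, 14]; color 2: [8, 15, 20]; color 3: [13, 18, 19]; color 4: [3, 23].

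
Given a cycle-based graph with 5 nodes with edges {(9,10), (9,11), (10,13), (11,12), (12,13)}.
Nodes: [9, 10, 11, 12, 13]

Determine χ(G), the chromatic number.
Clique number ω(G) = 2 (lower bound: χ ≥ ω).
Odd cycle [13, 10, 9, 11, 12] needs 3 colors (χ ≥ 3).
The coloring below uses 3 colors, so χ(G) = 3.
A valid 3-coloring: color 1: [11, 13]; color 2: [10, 12]; color 3: [9].

χ(G) = 3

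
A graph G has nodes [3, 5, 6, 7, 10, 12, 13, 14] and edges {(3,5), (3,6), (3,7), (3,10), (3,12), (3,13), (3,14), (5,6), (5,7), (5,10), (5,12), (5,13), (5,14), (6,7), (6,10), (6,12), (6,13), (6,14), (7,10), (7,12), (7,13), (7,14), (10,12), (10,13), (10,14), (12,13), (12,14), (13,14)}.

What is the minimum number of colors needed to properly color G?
Clique number ω(G) = 8 (lower bound: χ ≥ ω).
The clique on [3, 5, 6, 7, 10, 12, 13, 14] has size 8, forcing χ ≥ 8, and the coloring below uses 8 colors, so χ(G) = 8.
A valid 8-coloring: color 1: [7]; color 2: [14]; color 3: [3]; color 4: [13]; color 5: [10]; color 6: [6]; color 7: [5]; color 8: [12].

χ(G) = 8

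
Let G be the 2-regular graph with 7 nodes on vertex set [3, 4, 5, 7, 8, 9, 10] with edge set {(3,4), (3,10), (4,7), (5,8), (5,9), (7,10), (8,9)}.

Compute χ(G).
χ(G) = 3

Clique number ω(G) = 3 (lower bound: χ ≥ ω).
The clique on [5, 8, 9] has size 3, forcing χ ≥ 3, and the coloring below uses 3 colors, so χ(G) = 3.
A valid 3-coloring: color 1: [4, 5, 10]; color 2: [3, 7, 8]; color 3: [9].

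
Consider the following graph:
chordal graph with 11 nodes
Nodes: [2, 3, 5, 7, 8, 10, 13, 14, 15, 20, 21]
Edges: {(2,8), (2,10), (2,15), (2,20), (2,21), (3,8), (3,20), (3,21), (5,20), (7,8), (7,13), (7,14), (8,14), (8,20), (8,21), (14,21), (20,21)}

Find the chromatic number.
χ(G) = 4

Clique number ω(G) = 4 (lower bound: χ ≥ ω).
The clique on [2, 8, 20, 21] has size 4, forcing χ ≥ 4, and the coloring below uses 4 colors, so χ(G) = 4.
A valid 4-coloring: color 1: [5, 8, 10, 13, 15]; color 2: [2, 3, 14]; color 3: [7, 21]; color 4: [20].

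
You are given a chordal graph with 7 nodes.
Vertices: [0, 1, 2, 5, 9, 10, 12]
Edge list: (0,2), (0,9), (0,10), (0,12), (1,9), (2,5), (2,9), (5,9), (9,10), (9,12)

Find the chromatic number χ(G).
χ(G) = 3

Clique number ω(G) = 3 (lower bound: χ ≥ ω).
The clique on [0, 2, 9] has size 3, forcing χ ≥ 3, and the coloring below uses 3 colors, so χ(G) = 3.
A valid 3-coloring: color 1: [9]; color 2: [0, 1, 5]; color 3: [2, 10, 12].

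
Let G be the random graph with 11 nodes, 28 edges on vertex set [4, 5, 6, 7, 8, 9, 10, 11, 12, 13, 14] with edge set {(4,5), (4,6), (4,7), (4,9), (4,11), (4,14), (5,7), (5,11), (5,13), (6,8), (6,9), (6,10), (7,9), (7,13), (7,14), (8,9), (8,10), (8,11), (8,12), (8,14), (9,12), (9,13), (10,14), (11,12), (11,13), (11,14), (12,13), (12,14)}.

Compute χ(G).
Clique number ω(G) = 4 (lower bound: χ ≥ ω).
The clique on [8, 11, 12, 14] has size 4, forcing χ ≥ 4, and the coloring below uses 4 colors, so χ(G) = 4.
A valid 4-coloring: color 1: [7, 10, 11]; color 2: [5, 9, 14]; color 3: [4, 8, 13]; color 4: [6, 12].

χ(G) = 4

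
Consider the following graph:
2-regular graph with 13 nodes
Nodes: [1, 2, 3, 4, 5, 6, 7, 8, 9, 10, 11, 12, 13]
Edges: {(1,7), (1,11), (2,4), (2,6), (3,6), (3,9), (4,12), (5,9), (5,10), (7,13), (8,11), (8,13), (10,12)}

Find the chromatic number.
Clique number ω(G) = 2 (lower bound: χ ≥ ω).
Odd cycle [13, 7, 1, 11, 8] needs 3 colors (χ ≥ 3).
The coloring below uses 3 colors, so χ(G) = 3.
A valid 3-coloring: color 1: [2, 3, 5, 7, 11, 12]; color 2: [1, 4, 6, 9, 10, 13]; color 3: [8].

χ(G) = 3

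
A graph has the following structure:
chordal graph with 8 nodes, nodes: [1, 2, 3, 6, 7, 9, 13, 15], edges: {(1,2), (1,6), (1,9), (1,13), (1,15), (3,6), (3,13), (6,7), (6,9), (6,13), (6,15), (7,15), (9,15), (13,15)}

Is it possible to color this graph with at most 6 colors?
A valid 6-coloring: color 1: [2, 6]; color 2: [3, 15]; color 3: [1, 7]; color 4: [9, 13].
(χ(G) = 4 ≤ 6.)

Yes, G is 6-colorable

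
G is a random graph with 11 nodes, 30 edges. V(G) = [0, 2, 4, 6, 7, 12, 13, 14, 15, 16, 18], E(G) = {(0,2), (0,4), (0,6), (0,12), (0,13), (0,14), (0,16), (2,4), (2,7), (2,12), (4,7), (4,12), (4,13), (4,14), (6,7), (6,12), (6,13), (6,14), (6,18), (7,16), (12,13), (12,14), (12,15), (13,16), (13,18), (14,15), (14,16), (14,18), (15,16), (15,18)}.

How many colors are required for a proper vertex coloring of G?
Clique number ω(G) = 4 (lower bound: χ ≥ ω).
The clique on [0, 2, 4, 12] has size 4, forcing χ ≥ 4, and the coloring below uses 4 colors, so χ(G) = 4.
A valid 4-coloring: color 1: [2, 13, 14]; color 2: [0, 7, 15]; color 3: [12, 16, 18]; color 4: [4, 6].

χ(G) = 4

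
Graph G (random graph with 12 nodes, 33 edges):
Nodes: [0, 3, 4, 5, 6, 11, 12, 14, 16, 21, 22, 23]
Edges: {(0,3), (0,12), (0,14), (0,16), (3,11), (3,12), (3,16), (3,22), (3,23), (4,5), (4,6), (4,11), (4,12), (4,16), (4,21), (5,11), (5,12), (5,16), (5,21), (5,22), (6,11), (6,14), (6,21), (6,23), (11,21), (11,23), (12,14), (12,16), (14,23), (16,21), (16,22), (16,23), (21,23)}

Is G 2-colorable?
The clique on vertices [4, 5, 16, 21] has size 4 > 2, so it alone needs 4 colors.

No, G is not 2-colorable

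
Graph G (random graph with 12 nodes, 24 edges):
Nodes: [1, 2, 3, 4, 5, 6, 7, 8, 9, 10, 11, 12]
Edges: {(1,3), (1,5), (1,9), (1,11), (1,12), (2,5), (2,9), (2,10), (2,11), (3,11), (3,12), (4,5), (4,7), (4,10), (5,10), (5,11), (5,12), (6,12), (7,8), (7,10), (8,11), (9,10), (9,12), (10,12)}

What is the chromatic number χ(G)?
χ(G) = 4

Clique number ω(G) = 3 (lower bound: χ ≥ ω).
Odd cycle [2, 10, 12, 1, 11] needs 3 colors (χ ≥ 3).
Vertex 5 is adjacent to every vertex of [1, 2, 10, 11, 12], which already need 3 colors among themselves, so 5 needs a new color (χ ≥ 4).
The coloring below uses 4 colors, so χ(G) = 4.
A valid 4-coloring: color 1: [3, 5, 6, 7, 9]; color 2: [1, 8, 10]; color 3: [4, 11, 12]; color 4: [2].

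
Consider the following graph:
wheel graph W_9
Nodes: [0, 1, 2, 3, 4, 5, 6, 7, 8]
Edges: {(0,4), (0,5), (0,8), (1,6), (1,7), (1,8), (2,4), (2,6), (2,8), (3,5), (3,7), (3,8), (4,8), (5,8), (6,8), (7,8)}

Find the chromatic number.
Clique number ω(G) = 3 (lower bound: χ ≥ ω).
The clique on [0, 4, 8] has size 3, forcing χ ≥ 3, and the coloring below uses 3 colors, so χ(G) = 3.
A valid 3-coloring: color 1: [8]; color 2: [0, 1, 2, 3]; color 3: [4, 5, 6, 7].

χ(G) = 3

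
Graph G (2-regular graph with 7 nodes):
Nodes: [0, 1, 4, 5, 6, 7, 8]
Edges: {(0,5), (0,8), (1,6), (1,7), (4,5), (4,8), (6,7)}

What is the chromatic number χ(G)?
χ(G) = 3

Clique number ω(G) = 3 (lower bound: χ ≥ ω).
The clique on [1, 6, 7] has size 3, forcing χ ≥ 3, and the coloring below uses 3 colors, so χ(G) = 3.
A valid 3-coloring: color 1: [5, 6, 8]; color 2: [0, 1, 4]; color 3: [7].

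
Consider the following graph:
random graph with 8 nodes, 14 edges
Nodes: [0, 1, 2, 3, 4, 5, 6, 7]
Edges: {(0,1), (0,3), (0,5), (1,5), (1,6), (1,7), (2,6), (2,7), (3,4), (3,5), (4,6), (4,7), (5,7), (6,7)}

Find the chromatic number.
Clique number ω(G) = 3 (lower bound: χ ≥ ω).
Suppose a proper 3-coloring c exists. The clique [0, 1, 5] takes 3 distinct colors; by symmetry let c(0) = 1, c(1) = 2, c(5) = 3.
- Vertex 7: neighbors [1, 5] already have colors [2, 3] ⇒ c(7) = 1.
- Vertex 6: neighbors [7, 1] already have colors [1, 2] ⇒ c(6) = 3.
- Vertex 3: neighbors [0, 5] already have colors [1, 3] ⇒ c(3) = 2.
- Vertex 4: neighbors [7, 3, 6] already have colors [1, 2, 3] — all 3 colors blocked. Contradiction.
The forced assignments end in a contradiction, so G has no proper 3-coloring (χ ≥ 4).
The coloring below uses 4 colors, so χ(G) = 4.
A valid 4-coloring: color 1: [0, 7]; color 2: [5, 6]; color 3: [1, 2, 4]; color 4: [3].

χ(G) = 4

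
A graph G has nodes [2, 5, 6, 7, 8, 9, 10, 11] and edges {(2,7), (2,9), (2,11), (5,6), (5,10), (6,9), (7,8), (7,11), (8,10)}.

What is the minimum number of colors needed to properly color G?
χ(G) = 3

Clique number ω(G) = 3 (lower bound: χ ≥ ω).
The clique on [2, 7, 11] has size 3, forcing χ ≥ 3, and the coloring below uses 3 colors, so χ(G) = 3.
A valid 3-coloring: color 1: [5, 7, 9]; color 2: [2, 6, 8]; color 3: [10, 11].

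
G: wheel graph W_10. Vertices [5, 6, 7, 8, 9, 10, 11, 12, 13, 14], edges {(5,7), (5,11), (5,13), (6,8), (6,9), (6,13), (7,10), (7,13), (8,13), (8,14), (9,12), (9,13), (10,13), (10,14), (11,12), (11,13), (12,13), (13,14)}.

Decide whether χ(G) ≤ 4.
A valid 4-coloring: color 1: [13]; color 2: [7, 9, 11, 14]; color 3: [5, 6, 10, 12]; color 4: [8].
(χ(G) = 4 ≤ 4.)

Yes, G is 4-colorable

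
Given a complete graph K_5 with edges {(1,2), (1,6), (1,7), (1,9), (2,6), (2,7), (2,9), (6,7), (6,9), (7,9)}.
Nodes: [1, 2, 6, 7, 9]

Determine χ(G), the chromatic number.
Clique number ω(G) = 5 (lower bound: χ ≥ ω).
The clique on [1, 2, 6, 7, 9] has size 5, forcing χ ≥ 5, and the coloring below uses 5 colors, so χ(G) = 5.
A valid 5-coloring: color 1: [6]; color 2: [2]; color 3: [9]; color 4: [7]; color 5: [1].

χ(G) = 5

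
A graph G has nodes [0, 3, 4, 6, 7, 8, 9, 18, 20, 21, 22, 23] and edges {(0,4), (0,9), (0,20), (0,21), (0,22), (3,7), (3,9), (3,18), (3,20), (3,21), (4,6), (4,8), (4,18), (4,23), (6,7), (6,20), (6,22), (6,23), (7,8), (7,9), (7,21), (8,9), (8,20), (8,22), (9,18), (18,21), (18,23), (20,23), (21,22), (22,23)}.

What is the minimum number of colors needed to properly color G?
χ(G) = 4

Clique number ω(G) = 3 (lower bound: χ ≥ ω).
Suppose a proper 3-coloring c exists. The clique [0, 21, 22] takes 3 distinct colors; by symmetry let c(0) = 1, c(21) = 2, c(22) = 3.
- Vertex 3: neighbors [21] already have colors [2]; try each remaining color.
- Case c(3) = 1:
  - Vertex 7: neighbors [3, 21] already have colors [1, 2] ⇒ c(7) = 3.
  - Vertex 18: neighbors [3, 21] already have colors [1, 2] ⇒ c(18) = 3.
  - Vertex 4: neighbors [0, 18] already have colors [1, 3] ⇒ c(4) = 2.
  - Vertex 6: neighbors [4, 7] already have colors [2, 3] ⇒ c(6) = 1.
  - Vertex 23: neighbors [6, 4, 18] already have colors [1, 2, 3] — all 3 colors blocked. Contradiction.
- Case c(3) = 3:
  - Vertex 7: neighbors [21, 3] already have colors [2, 3] ⇒ c(7) = 1.
  - Vertex 6: neighbors [7, 22] already have colors [1, 3] ⇒ c(6) = 2.
  - Vertex 20: neighbors [0, 6, 3] already have colors [1, 2, 3] — all 3 colors blocked. Contradiction.
Every case ends in a contradiction, so G has no proper 3-coloring (χ ≥ 4).
The coloring below uses 4 colors, so χ(G) = 4.
A valid 4-coloring: color 1: [4, 7, 20, 22]; color 2: [0, 3, 8, 23]; color 3: [6, 18]; color 4: [9, 21].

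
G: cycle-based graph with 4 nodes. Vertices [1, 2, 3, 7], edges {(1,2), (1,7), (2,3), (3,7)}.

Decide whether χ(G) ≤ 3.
A valid 3-coloring: color 1: [2, 7]; color 2: [1, 3].
(χ(G) = 2 ≤ 3.)

Yes, G is 3-colorable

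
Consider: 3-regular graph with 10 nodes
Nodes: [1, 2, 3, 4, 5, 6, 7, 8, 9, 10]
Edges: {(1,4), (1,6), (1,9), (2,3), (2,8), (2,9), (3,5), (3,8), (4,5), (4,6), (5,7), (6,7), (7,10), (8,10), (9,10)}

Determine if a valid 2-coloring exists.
No, G is not 2-colorable

The clique on vertices [1, 4, 6] has size 3 > 2, so it alone needs 3 colors.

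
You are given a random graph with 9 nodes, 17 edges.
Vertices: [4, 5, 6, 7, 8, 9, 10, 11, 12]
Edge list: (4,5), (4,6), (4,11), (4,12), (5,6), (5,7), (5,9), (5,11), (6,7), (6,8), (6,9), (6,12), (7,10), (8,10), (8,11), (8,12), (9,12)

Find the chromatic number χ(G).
χ(G) = 3

Clique number ω(G) = 3 (lower bound: χ ≥ ω).
The clique on [4, 5, 11] has size 3, forcing χ ≥ 3, and the coloring below uses 3 colors, so χ(G) = 3.
A valid 3-coloring: color 1: [6, 10, 11]; color 2: [5, 12]; color 3: [4, 7, 8, 9].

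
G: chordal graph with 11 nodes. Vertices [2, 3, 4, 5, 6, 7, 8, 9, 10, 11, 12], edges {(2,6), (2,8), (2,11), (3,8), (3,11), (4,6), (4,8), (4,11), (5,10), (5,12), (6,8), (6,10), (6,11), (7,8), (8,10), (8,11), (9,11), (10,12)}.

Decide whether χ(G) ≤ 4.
Yes, G is 4-colorable

A valid 4-coloring: color 1: [8, 9, 12]; color 2: [7, 10, 11]; color 3: [3, 5, 6]; color 4: [2, 4].
(χ(G) = 4 ≤ 4.)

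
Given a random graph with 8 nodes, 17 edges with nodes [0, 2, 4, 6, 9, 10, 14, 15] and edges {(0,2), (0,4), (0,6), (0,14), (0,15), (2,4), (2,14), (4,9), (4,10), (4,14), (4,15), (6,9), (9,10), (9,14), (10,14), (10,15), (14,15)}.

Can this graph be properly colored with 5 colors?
Yes, G is 5-colorable

A valid 5-coloring: color 1: [6, 14]; color 2: [4]; color 3: [0, 10]; color 4: [2, 9, 15].
(χ(G) = 4 ≤ 5.)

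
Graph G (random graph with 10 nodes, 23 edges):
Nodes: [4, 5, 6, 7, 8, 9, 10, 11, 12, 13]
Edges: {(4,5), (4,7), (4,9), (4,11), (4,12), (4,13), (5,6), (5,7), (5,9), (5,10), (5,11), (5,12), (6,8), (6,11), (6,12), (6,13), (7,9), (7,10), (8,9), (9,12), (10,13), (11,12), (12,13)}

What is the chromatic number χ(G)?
Clique number ω(G) = 4 (lower bound: χ ≥ ω).
The clique on [4, 5, 9, 12] has size 4, forcing χ ≥ 4, and the coloring below uses 4 colors, so χ(G) = 4.
A valid 4-coloring: color 1: [5, 8, 13]; color 2: [4, 6, 10]; color 3: [7, 12]; color 4: [9, 11].

χ(G) = 4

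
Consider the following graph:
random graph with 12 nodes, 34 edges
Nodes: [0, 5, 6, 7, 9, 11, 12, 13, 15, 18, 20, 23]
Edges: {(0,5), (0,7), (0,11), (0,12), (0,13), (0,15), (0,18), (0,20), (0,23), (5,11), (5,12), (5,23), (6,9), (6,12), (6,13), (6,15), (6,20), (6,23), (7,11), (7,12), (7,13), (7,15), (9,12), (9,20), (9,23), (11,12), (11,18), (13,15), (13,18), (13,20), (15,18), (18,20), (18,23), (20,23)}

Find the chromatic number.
Clique number ω(G) = 4 (lower bound: χ ≥ ω).
The clique on [0, 13, 18, 20] has size 4, forcing χ ≥ 4, and the coloring below uses 4 colors, so χ(G) = 4.
A valid 4-coloring: color 1: [0, 9]; color 2: [12, 13, 23]; color 3: [11, 15, 20]; color 4: [5, 6, 7, 18].

χ(G) = 4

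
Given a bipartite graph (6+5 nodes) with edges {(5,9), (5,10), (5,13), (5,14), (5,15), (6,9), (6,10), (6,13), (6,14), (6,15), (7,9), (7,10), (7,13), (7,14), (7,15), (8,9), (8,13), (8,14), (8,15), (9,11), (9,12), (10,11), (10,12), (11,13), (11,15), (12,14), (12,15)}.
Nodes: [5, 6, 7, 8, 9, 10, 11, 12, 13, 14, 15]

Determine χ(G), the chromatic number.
Clique number ω(G) = 2 (lower bound: χ ≥ ω).
The graph is bipartite (no odd cycle), so 2 colors suffice: χ(G) = 2.
A valid 2-coloring: color 1: [9, 10, 13, 14, 15]; color 2: [5, 6, 7, 8, 11, 12].

χ(G) = 2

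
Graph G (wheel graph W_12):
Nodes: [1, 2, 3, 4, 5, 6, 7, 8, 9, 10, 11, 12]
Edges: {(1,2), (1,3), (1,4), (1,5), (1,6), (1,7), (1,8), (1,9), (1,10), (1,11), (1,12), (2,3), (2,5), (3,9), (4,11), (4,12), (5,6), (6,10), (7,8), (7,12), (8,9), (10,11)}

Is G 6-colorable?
Yes, G is 6-colorable

A valid 6-coloring: color 1: [1]; color 2: [2, 6, 8, 11, 12]; color 3: [4, 5, 7, 9, 10]; color 4: [3].
(χ(G) = 4 ≤ 6.)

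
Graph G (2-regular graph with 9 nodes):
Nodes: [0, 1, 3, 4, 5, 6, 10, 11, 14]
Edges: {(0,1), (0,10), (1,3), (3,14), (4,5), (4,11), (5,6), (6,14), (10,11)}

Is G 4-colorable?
Yes, G is 4-colorable

A valid 4-coloring: color 1: [1, 4, 6, 10]; color 2: [0, 3, 5, 11]; color 3: [14].
(χ(G) = 3 ≤ 4.)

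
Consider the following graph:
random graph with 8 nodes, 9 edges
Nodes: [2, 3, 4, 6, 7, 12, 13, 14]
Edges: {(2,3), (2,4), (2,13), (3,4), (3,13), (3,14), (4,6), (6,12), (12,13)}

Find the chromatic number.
χ(G) = 3

Clique number ω(G) = 3 (lower bound: χ ≥ ω).
The clique on [2, 3, 4] has size 3, forcing χ ≥ 3, and the coloring below uses 3 colors, so χ(G) = 3.
A valid 3-coloring: color 1: [3, 6, 7]; color 2: [4, 13, 14]; color 3: [2, 12].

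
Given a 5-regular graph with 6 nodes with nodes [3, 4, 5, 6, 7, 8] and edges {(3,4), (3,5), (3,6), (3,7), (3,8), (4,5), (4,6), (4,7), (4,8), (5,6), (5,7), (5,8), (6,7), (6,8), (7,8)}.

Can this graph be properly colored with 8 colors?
A valid 8-coloring: color 1: [3]; color 2: [5]; color 3: [8]; color 4: [4]; color 5: [6]; color 6: [7].
(χ(G) = 6 ≤ 8.)

Yes, G is 8-colorable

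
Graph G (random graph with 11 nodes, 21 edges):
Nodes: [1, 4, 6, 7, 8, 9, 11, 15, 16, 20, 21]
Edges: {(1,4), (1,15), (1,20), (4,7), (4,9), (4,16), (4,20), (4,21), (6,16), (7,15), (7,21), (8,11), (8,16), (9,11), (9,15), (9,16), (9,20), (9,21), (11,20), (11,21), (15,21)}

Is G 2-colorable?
No, G is not 2-colorable

The clique on vertices [1, 4, 20] has size 3 > 2, so it alone needs 3 colors.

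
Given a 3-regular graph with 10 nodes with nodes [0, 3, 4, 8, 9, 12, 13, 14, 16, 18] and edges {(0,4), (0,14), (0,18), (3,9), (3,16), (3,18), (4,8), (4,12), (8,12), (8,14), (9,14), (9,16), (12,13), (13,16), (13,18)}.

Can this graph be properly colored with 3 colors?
A valid 3-coloring: color 1: [4, 14, 16, 18]; color 2: [0, 8, 9, 13]; color 3: [3, 12].
(χ(G) = 3 ≤ 3.)

Yes, G is 3-colorable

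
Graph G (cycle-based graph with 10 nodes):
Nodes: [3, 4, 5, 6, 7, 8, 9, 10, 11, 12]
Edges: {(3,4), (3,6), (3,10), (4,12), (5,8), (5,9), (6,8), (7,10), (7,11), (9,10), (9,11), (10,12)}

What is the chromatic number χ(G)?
χ(G) = 2

Clique number ω(G) = 2 (lower bound: χ ≥ ω).
The graph is bipartite (no odd cycle), so 2 colors suffice: χ(G) = 2.
A valid 2-coloring: color 1: [4, 5, 6, 10, 11]; color 2: [3, 7, 8, 9, 12].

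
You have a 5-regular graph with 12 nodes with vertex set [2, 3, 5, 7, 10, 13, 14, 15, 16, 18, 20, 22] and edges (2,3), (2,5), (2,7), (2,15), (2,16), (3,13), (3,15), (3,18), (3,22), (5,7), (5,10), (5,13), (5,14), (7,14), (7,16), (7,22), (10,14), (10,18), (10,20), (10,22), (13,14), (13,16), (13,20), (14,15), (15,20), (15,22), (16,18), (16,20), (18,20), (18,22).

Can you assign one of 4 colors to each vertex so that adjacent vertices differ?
A valid 4-coloring: color 1: [2, 14, 18]; color 2: [3, 5, 20]; color 3: [7, 10, 13, 15]; color 4: [16, 22].
(χ(G) = 4 ≤ 4.)

Yes, G is 4-colorable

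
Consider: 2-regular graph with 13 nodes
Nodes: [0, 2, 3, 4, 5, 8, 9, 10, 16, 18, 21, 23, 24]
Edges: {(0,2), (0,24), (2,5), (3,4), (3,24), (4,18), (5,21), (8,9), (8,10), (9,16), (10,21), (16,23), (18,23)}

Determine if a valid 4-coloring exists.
Yes, G is 4-colorable

A valid 4-coloring: color 1: [2, 4, 9, 10, 23, 24]; color 2: [0, 3, 8, 16, 18, 21]; color 3: [5].
(χ(G) = 3 ≤ 4.)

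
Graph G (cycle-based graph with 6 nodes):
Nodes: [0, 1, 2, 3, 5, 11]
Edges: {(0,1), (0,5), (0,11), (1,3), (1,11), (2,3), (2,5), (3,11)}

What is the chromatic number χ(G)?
χ(G) = 3

Clique number ω(G) = 3 (lower bound: χ ≥ ω).
The clique on [0, 1, 11] has size 3, forcing χ ≥ 3, and the coloring below uses 3 colors, so χ(G) = 3.
A valid 3-coloring: color 1: [1, 5]; color 2: [0, 3]; color 3: [2, 11].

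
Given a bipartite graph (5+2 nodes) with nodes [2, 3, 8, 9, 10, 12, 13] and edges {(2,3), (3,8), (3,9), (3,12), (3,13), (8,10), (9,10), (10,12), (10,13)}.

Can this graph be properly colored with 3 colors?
A valid 3-coloring: color 1: [3, 10]; color 2: [2, 8, 9, 12, 13].
(χ(G) = 2 ≤ 3.)

Yes, G is 3-colorable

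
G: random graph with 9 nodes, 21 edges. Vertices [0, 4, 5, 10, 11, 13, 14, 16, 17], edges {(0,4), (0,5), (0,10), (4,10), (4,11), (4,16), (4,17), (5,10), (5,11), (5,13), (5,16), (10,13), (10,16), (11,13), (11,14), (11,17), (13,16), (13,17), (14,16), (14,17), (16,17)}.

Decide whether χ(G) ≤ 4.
Yes, G is 4-colorable

A valid 4-coloring: color 1: [0, 11, 16]; color 2: [5, 17]; color 3: [10, 14]; color 4: [4, 13].
(χ(G) = 4 ≤ 4.)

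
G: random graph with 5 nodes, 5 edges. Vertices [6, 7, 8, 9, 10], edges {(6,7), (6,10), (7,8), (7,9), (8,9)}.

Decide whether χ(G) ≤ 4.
Yes, G is 4-colorable

A valid 4-coloring: color 1: [7, 10]; color 2: [6, 8]; color 3: [9].
(χ(G) = 3 ≤ 4.)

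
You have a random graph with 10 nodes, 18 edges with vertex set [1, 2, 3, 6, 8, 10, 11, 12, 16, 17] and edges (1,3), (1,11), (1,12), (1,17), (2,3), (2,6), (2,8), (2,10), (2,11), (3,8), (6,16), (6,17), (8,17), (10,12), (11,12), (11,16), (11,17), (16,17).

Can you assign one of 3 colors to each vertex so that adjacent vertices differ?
A valid 3-coloring: color 1: [2, 12, 17]; color 2: [3, 6, 10, 11]; color 3: [1, 8, 16].
(χ(G) = 3 ≤ 3.)

Yes, G is 3-colorable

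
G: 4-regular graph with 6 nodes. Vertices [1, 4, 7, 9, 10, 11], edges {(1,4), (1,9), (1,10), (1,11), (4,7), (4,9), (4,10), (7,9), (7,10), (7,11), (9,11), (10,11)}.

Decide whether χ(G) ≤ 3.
Yes, G is 3-colorable

A valid 3-coloring: color 1: [1, 7]; color 2: [9, 10]; color 3: [4, 11].
(χ(G) = 3 ≤ 3.)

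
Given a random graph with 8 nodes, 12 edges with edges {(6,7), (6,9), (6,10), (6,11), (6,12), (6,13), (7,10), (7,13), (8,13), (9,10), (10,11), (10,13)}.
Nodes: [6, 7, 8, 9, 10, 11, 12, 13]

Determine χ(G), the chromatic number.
χ(G) = 4

Clique number ω(G) = 4 (lower bound: χ ≥ ω).
The clique on [6, 7, 10, 13] has size 4, forcing χ ≥ 4, and the coloring below uses 4 colors, so χ(G) = 4.
A valid 4-coloring: color 1: [6, 8]; color 2: [10, 12]; color 3: [9, 11, 13]; color 4: [7].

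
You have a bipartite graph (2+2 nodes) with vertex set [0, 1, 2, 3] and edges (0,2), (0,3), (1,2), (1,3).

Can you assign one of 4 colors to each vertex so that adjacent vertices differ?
A valid 4-coloring: color 1: [2, 3]; color 2: [0, 1].
(χ(G) = 2 ≤ 4.)

Yes, G is 4-colorable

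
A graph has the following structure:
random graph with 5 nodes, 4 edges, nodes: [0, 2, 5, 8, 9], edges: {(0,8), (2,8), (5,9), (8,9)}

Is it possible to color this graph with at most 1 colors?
Edge (0,8) forces its endpoints to differ, so 1 color is not enough.

No, G is not 1-colorable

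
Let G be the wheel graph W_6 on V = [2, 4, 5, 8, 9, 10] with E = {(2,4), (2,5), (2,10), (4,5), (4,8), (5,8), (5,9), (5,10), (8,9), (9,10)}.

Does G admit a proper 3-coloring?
Odd cycle [8, 9, 10, 2, 4] needs 3 colors (χ ≥ 3).
Vertex 5 is adjacent to every vertex of [2, 4, 8, 9, 10], which already need 3 colors among themselves, so 5 needs a new color (χ ≥ 4).
Hence χ(G) ≥ 4 > 3, so no proper 3-coloring exists.

No, G is not 3-colorable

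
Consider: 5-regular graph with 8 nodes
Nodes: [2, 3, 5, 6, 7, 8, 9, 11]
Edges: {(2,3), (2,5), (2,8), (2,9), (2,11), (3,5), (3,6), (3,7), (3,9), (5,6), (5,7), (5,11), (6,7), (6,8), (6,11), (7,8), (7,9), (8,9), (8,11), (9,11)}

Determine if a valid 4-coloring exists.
Yes, G is 4-colorable

A valid 4-coloring: color 1: [3, 11]; color 2: [5, 8]; color 3: [2, 7]; color 4: [6, 9].
(χ(G) = 4 ≤ 4.)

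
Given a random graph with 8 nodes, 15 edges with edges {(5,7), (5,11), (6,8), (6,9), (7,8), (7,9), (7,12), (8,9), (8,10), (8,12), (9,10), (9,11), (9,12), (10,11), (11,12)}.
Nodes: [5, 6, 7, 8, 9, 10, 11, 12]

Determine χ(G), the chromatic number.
χ(G) = 4

Clique number ω(G) = 4 (lower bound: χ ≥ ω).
The clique on [7, 8, 9, 12] has size 4, forcing χ ≥ 4, and the coloring below uses 4 colors, so χ(G) = 4.
A valid 4-coloring: color 1: [5, 9]; color 2: [8, 11]; color 3: [6, 7, 10]; color 4: [12].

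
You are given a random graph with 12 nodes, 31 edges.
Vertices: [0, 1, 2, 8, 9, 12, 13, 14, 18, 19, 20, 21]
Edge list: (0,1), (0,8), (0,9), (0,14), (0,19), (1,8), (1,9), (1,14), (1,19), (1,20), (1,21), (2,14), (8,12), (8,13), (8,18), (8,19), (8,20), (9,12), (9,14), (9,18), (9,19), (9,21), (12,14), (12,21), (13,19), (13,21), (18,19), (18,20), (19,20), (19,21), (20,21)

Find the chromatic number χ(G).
χ(G) = 5

Clique number ω(G) = 4 (lower bound: χ ≥ ω).
Odd cycle [20, 21, 9, 0, 8] needs 3 colors (χ ≥ 3).
Vertex 1 is adjacent to every vertex of [0, 8, 9, 20, 21], which already need 3 colors among themselves, so 1 needs a new color (χ ≥ 4).
Vertex 19 is adjacent to every vertex of [0, 1, 8, 9, 20, 21], which already need 4 colors among themselves, so 19 needs a new color (χ ≥ 5).
The coloring below uses 5 colors, so χ(G) = 5.
A valid 5-coloring: color 1: [14, 19]; color 2: [1, 2, 12, 13, 18]; color 3: [8, 9]; color 4: [0, 21]; color 5: [20].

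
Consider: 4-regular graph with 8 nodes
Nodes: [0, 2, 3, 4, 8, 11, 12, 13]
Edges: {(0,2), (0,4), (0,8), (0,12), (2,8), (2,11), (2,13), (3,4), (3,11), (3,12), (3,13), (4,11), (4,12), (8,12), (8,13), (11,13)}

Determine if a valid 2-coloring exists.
The clique on vertices [0, 2, 8] has size 3 > 2, so it alone needs 3 colors.

No, G is not 2-colorable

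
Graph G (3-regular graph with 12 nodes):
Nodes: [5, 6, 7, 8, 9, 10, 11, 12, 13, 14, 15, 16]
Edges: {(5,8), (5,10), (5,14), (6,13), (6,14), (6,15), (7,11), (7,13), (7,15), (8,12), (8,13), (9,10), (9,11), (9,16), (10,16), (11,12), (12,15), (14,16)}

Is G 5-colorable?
A valid 5-coloring: color 1: [7, 8, 9, 14]; color 2: [5, 11, 13, 15, 16]; color 3: [6, 10, 12].
(χ(G) = 3 ≤ 5.)

Yes, G is 5-colorable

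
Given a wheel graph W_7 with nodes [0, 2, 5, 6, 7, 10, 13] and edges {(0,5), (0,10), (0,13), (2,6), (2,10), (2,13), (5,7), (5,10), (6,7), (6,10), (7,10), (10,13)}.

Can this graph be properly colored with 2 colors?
No, G is not 2-colorable

The clique on vertices [0, 10, 13] has size 3 > 2, so it alone needs 3 colors.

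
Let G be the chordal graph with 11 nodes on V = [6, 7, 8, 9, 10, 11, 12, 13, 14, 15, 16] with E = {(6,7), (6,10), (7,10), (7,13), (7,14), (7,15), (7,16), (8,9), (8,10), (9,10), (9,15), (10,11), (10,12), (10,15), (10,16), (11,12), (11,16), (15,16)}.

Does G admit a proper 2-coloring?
No, G is not 2-colorable

The clique on vertices [7, 10, 15, 16] has size 4 > 2, so it alone needs 4 colors.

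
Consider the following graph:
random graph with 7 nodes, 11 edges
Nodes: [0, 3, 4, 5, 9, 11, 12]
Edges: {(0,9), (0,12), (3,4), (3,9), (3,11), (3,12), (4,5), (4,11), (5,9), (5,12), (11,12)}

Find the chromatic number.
Clique number ω(G) = 3 (lower bound: χ ≥ ω).
The clique on [3, 4, 11] has size 3, forcing χ ≥ 3, and the coloring below uses 3 colors, so χ(G) = 3.
A valid 3-coloring: color 1: [0, 3, 5]; color 2: [4, 9, 12]; color 3: [11].

χ(G) = 3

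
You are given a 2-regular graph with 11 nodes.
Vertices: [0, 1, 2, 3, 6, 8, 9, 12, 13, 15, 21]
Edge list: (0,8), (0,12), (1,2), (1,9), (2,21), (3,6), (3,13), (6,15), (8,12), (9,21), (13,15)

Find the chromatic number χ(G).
Clique number ω(G) = 3 (lower bound: χ ≥ ω).
The clique on [0, 8, 12] has size 3, forcing χ ≥ 3, and the coloring below uses 3 colors, so χ(G) = 3.
A valid 3-coloring: color 1: [0, 2, 3, 9, 15]; color 2: [1, 6, 12, 13, 21]; color 3: [8].

χ(G) = 3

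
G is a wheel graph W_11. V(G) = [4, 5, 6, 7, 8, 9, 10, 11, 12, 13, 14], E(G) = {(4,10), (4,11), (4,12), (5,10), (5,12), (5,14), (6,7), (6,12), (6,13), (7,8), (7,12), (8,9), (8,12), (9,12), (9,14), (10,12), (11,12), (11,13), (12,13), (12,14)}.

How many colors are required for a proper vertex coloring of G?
Clique number ω(G) = 3 (lower bound: χ ≥ ω).
The clique on [4, 10, 12] has size 3, forcing χ ≥ 3, and the coloring below uses 3 colors, so χ(G) = 3.
A valid 3-coloring: color 1: [12]; color 2: [4, 5, 7, 9, 13]; color 3: [6, 8, 10, 11, 14].

χ(G) = 3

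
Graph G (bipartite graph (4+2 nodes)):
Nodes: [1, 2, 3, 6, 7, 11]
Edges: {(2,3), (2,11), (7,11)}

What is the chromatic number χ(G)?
Clique number ω(G) = 2 (lower bound: χ ≥ ω).
The graph is bipartite (no odd cycle), so 2 colors suffice: χ(G) = 2.
A valid 2-coloring: color 1: [1, 2, 6, 7]; color 2: [3, 11].

χ(G) = 2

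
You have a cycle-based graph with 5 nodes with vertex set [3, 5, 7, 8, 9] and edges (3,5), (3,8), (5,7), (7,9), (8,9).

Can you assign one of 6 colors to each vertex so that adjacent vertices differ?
Yes, G is 6-colorable

A valid 6-coloring: color 1: [3, 9]; color 2: [5, 8]; color 3: [7].
(χ(G) = 3 ≤ 6.)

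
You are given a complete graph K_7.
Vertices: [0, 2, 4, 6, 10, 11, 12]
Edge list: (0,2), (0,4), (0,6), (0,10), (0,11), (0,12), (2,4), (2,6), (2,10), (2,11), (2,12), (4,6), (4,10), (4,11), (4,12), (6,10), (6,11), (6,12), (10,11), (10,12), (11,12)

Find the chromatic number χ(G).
χ(G) = 7

Clique number ω(G) = 7 (lower bound: χ ≥ ω).
The clique on [0, 2, 4, 6, 10, 11, 12] has size 7, forcing χ ≥ 7, and the coloring below uses 7 colors, so χ(G) = 7.
A valid 7-coloring: color 1: [2]; color 2: [12]; color 3: [4]; color 4: [0]; color 5: [11]; color 6: [10]; color 7: [6].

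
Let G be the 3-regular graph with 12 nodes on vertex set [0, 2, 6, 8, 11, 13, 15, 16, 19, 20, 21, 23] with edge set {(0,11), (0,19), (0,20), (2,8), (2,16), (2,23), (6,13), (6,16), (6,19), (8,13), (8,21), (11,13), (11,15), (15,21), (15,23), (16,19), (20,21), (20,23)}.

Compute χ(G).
Clique number ω(G) = 3 (lower bound: χ ≥ ω).
The clique on [6, 16, 19] has size 3, forcing χ ≥ 3, and the coloring below uses 3 colors, so χ(G) = 3.
A valid 3-coloring: color 1: [0, 13, 16, 21, 23]; color 2: [6, 8, 15, 20]; color 3: [2, 11, 19].

χ(G) = 3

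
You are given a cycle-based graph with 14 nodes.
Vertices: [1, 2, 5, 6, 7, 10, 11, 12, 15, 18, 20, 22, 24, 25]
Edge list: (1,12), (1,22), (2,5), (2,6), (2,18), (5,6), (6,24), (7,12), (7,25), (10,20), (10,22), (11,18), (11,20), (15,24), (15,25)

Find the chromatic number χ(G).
Clique number ω(G) = 3 (lower bound: χ ≥ ω).
The clique on [2, 5, 6] has size 3, forcing χ ≥ 3, and the coloring below uses 3 colors, so χ(G) = 3.
A valid 3-coloring: color 1: [2, 11, 12, 22, 24, 25]; color 2: [1, 6, 7, 10, 15, 18]; color 3: [5, 20].

χ(G) = 3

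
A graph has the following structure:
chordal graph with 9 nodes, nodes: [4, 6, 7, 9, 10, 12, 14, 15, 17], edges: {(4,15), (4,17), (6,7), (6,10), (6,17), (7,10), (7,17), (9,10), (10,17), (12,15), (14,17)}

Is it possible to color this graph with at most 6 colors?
Yes, G is 6-colorable

A valid 6-coloring: color 1: [9, 15, 17]; color 2: [4, 10, 12, 14]; color 3: [6]; color 4: [7].
(χ(G) = 4 ≤ 6.)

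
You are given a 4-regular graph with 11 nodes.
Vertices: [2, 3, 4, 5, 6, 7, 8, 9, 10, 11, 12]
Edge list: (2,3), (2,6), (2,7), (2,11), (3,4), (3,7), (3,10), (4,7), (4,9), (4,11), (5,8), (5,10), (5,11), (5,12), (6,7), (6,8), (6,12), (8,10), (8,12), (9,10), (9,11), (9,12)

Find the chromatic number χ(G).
Clique number ω(G) = 3 (lower bound: χ ≥ ω).
The clique on [2, 3, 7] has size 3, forcing χ ≥ 3, and the coloring below uses 3 colors, so χ(G) = 3.
A valid 3-coloring: color 1: [2, 4, 10, 12]; color 2: [3, 5, 6, 9]; color 3: [7, 8, 11].

χ(G) = 3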